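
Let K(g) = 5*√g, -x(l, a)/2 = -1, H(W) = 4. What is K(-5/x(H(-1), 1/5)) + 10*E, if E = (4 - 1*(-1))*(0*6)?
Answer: 5*I*√10/2 ≈ 7.9057*I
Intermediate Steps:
x(l, a) = 2 (x(l, a) = -2*(-1) = 2)
E = 0 (E = (4 + 1)*0 = 5*0 = 0)
K(-5/x(H(-1), 1/5)) + 10*E = 5*√(-5/2) + 10*0 = 5*√(-5*½) + 0 = 5*√(-5/2) + 0 = 5*(I*√10/2) + 0 = 5*I*√10/2 + 0 = 5*I*√10/2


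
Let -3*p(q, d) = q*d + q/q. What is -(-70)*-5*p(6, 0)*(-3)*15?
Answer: -5250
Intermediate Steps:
p(q, d) = -1/3 - d*q/3 (p(q, d) = -(q*d + q/q)/3 = -(d*q + 1)/3 = -(1 + d*q)/3 = -1/3 - d*q/3)
-(-70)*-5*p(6, 0)*(-3)*15 = -(-70)*-5*(-1/3 - 1/3*0*6)*(-3)*15 = -(-70)*-5*(-1/3 + 0)*(-3)*15 = -(-70)*-5*(-1/3)*(-3)*15 = -(-70)*(5/3)*(-3)*15 = -(-70)*(-5)*15 = -14*25*15 = -350*15 = -5250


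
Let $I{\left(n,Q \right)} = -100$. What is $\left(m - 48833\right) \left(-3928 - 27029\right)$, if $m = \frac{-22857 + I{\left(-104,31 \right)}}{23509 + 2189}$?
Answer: $\frac{12949657661729}{8566} \approx 1.5118 \cdot 10^{9}$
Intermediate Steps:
$m = - \frac{22957}{25698}$ ($m = \frac{-22857 - 100}{23509 + 2189} = - \frac{22957}{25698} \approx -0.89334$)
$\left(m - 48833\right) \left(-3928 - 27029\right) = \left(- \frac{22957}{25698} - 48833\right) \left(-3928 - 27029\right) = \left(- \frac{1254933391}{25698}\right) \left(-30957\right) = \frac{12949657661729}{8566}$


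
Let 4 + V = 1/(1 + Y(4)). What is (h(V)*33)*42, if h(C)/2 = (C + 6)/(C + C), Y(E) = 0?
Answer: -1386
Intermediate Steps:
V = -3 (V = -4 + 1/(1 + 0) = -4 + 1/1 = -4 + 1 = -3)
h(C) = (6 + C)/C (h(C) = 2*((C + 6)/(C + C)) = 2*((6 + C)/((2*C))) = 2*((6 + C)*(1/(2*C))) = 2*((6 + C)/(2*C)) = (6 + C)/C)
(h(V)*33)*42 = (((6 - 3)/(-3))*33)*42 = (-1/3*3*33)*42 = -1*33*42 = -33*42 = -1386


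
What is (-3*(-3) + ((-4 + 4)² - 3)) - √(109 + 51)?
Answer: 6 - 4*√10 ≈ -6.6491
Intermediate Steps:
(-3*(-3) + ((-4 + 4)² - 3)) - √(109 + 51) = (9 + (0² - 3)) - √160 = (9 + (0 - 3)) - 4*√10 = (9 - 3) - 4*√10 = 6 - 4*√10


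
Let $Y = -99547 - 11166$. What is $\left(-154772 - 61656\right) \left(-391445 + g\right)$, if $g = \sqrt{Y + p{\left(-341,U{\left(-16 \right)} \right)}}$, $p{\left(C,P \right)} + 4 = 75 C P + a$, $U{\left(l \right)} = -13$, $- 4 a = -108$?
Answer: $84719658460 - 216428 \sqrt{221785} \approx 8.4618 \cdot 10^{10}$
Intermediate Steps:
$a = 27$ ($a = \left(- \frac{1}{4}\right) \left(-108\right) = 27$)
$p{\left(C,P \right)} = 23 + 75 C P$ ($p{\left(C,P \right)} = -4 + \left(75 C P + 27\right) = -4 + \left(27 + 75 C P\right) = 23 + 75 C P$)
$Y = -110713$
$g = \sqrt{221785}$ ($g = \sqrt{-110713 + \left(23 + 75 \left(-341\right) \left(-13\right)\right)} = \sqrt{-110713 + \left(23 + 332475\right)} = \sqrt{-110713 + 332498} = \sqrt{221785} \approx 470.94$)
$\left(-154772 - 61656\right) \left(-391445 + g\right) = \left(-154772 - 61656\right) \left(-391445 + \sqrt{221785}\right) = - 216428 \left(-391445 + \sqrt{221785}\right) = 84719658460 - 216428 \sqrt{221785}$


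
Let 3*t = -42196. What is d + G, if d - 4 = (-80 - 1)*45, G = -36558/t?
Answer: -76762981/21098 ≈ -3638.4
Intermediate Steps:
t = -42196/3 (t = (1/3)*(-42196) = -42196/3 ≈ -14065.)
G = 54837/21098 (G = -36558/(-42196/3) = -36558*(-3/42196) = 54837/21098 ≈ 2.5992)
d = -3641 (d = 4 + (-80 - 1)*45 = 4 - 81*45 = 4 - 3645 = -3641)
d + G = -3641 + 54837/21098 = -76762981/21098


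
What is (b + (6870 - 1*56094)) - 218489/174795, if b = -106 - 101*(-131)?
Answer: -6310143194/174795 ≈ -36100.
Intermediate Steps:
b = 13125 (b = -106 + 13231 = 13125)
(b + (6870 - 1*56094)) - 218489/174795 = (13125 + (6870 - 1*56094)) - 218489/174795 = (13125 + (6870 - 56094)) - 218489*1/174795 = (13125 - 49224) - 218489/174795 = -36099 - 218489/174795 = -6310143194/174795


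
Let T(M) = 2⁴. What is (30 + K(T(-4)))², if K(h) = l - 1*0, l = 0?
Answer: 900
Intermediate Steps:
T(M) = 16
K(h) = 0 (K(h) = 0 - 1*0 = 0 + 0 = 0)
(30 + K(T(-4)))² = (30 + 0)² = 30² = 900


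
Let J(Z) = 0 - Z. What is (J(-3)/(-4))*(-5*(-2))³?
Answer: -750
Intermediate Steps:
J(Z) = -Z
(J(-3)/(-4))*(-5*(-2))³ = (-1*(-3)/(-4))*(-5*(-2))³ = (3*(-¼))*10³ = -¾*1000 = -750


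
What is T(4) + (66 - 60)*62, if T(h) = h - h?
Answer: 372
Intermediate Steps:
T(h) = 0
T(4) + (66 - 60)*62 = 0 + (66 - 60)*62 = 0 + 6*62 = 0 + 372 = 372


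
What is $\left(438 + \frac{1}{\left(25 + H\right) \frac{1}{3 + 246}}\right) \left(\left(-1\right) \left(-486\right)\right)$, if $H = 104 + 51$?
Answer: $\frac{2135403}{10} \approx 2.1354 \cdot 10^{5}$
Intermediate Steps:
$H = 155$
$\left(438 + \frac{1}{\left(25 + H\right) \frac{1}{3 + 246}}\right) \left(\left(-1\right) \left(-486\right)\right) = \left(438 + \frac{1}{\left(25 + 155\right) \frac{1}{3 + 246}}\right) \left(\left(-1\right) \left(-486\right)\right) = \left(438 + \frac{1}{180 \cdot \frac{1}{249}}\right) 486 = \left(438 + \frac{1}{\frac{60}{83}}\right) 486 = \left(438 + \frac{83}{60}\right) 486 = \frac{26363}{60} \cdot 486 = \frac{2135403}{10}$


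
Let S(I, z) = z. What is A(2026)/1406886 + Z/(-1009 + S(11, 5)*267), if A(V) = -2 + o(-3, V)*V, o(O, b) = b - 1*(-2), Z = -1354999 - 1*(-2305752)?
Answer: 669470264917/229322418 ≈ 2919.3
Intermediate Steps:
Z = 950753 (Z = -1354999 + 2305752 = 950753)
o(O, b) = 2 + b (o(O, b) = b + 2 = 2 + b)
A(V) = -2 + V*(2 + V) (A(V) = -2 + (2 + V)*V = -2 + V*(2 + V))
A(2026)/1406886 + Z/(-1009 + S(11, 5)*267) = (-2 + 2026*(2 + 2026))/1406886 + 950753/(-1009 + 5*267) = (-2 + 2026*2028)*(1/1406886) + 950753/(-1009 + 1335) = (-2 + 4108728)*(1/1406886) + 950753/326 = 4108726*(1/1406886) + 950753*(1/326) = 2054363/703443 + 950753/326 = 669470264917/229322418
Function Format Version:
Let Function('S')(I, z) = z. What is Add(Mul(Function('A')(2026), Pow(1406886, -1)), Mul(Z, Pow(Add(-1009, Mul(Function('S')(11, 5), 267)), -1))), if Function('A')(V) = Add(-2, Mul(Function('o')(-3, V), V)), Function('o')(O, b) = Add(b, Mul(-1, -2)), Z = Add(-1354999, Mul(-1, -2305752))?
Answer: Rational(669470264917, 229322418) ≈ 2919.3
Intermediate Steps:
Z = 950753 (Z = Add(-1354999, 2305752) = 950753)
Function('o')(O, b) = Add(2, b) (Function('o')(O, b) = Add(b, 2) = Add(2, b))
Function('A')(V) = Add(-2, Mul(V, Add(2, V))) (Function('A')(V) = Add(-2, Mul(Add(2, V), V)) = Add(-2, Mul(V, Add(2, V))))
Add(Mul(Function('A')(2026), Pow(1406886, -1)), Mul(Z, Pow(Add(-1009, Mul(Function('S')(11, 5), 267)), -1))) = Add(Mul(Add(-2, Mul(2026, Add(2, 2026))), Pow(1406886, -1)), Mul(950753, Pow(Add(-1009, Mul(5, 267)), -1))) = Add(Mul(Add(-2, Mul(2026, 2028)), Rational(1, 1406886)), Mul(950753, Pow(Add(-1009, 1335), -1))) = Add(Mul(Add(-2, 4108728), Rational(1, 1406886)), Mul(950753, Pow(326, -1))) = Add(Mul(4108726, Rational(1, 1406886)), Mul(950753, Rational(1, 326))) = Add(Rational(2054363, 703443), Rational(950753, 326)) = Rational(669470264917, 229322418)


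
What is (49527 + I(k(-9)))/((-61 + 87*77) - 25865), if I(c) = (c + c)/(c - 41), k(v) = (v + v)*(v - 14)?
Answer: -6158133/2390557 ≈ -2.5760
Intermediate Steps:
k(v) = 2*v*(-14 + v) (k(v) = (2*v)*(-14 + v) = 2*v*(-14 + v))
I(c) = 2*c/(-41 + c) (I(c) = (2*c)/(-41 + c) = 2*c/(-41 + c))
(49527 + I(k(-9)))/((-61 + 87*77) - 25865) = (49527 + 2*(2*(-9)*(-14 - 9))/(-41 + 2*(-9)*(-14 - 9)))/((-61 + 87*77) - 25865) = (49527 + 2*(2*(-9)*(-23))/(-41 + 2*(-9)*(-23)))/((-61 + 6699) - 25865) = (49527 + 2*414/(-41 + 414))/(6638 - 25865) = (49527 + 2*414/373)/(-19227) = (49527 + 2*414*(1/373))*(-1/19227) = (49527 + 828/373)*(-1/19227) = (18474399/373)*(-1/19227) = -6158133/2390557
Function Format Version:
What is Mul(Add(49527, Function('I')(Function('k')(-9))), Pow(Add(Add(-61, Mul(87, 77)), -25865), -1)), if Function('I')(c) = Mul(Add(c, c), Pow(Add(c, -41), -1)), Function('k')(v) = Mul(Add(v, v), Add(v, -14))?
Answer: Rational(-6158133, 2390557) ≈ -2.5760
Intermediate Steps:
Function('k')(v) = Mul(2, v, Add(-14, v)) (Function('k')(v) = Mul(Mul(2, v), Add(-14, v)) = Mul(2, v, Add(-14, v)))
Function('I')(c) = Mul(2, c, Pow(Add(-41, c), -1)) (Function('I')(c) = Mul(Mul(2, c), Pow(Add(-41, c), -1)) = Mul(2, c, Pow(Add(-41, c), -1)))
Mul(Add(49527, Function('I')(Function('k')(-9))), Pow(Add(Add(-61, Mul(87, 77)), -25865), -1)) = Mul(Add(49527, Mul(2, Mul(2, -9, Add(-14, -9)), Pow(Add(-41, Mul(2, -9, Add(-14, -9))), -1))), Pow(Add(Add(-61, Mul(87, 77)), -25865), -1)) = Mul(Add(49527, Mul(2, Mul(2, -9, -23), Pow(Add(-41, Mul(2, -9, -23)), -1))), Pow(Add(Add(-61, 6699), -25865), -1)) = Mul(Add(49527, Mul(2, 414, Pow(Add(-41, 414), -1))), Pow(Add(6638, -25865), -1)) = Mul(Add(49527, Mul(2, 414, Pow(373, -1))), Pow(-19227, -1)) = Mul(Add(49527, Mul(2, 414, Rational(1, 373))), Rational(-1, 19227)) = Mul(Add(49527, Rational(828, 373)), Rational(-1, 19227)) = Mul(Rational(18474399, 373), Rational(-1, 19227)) = Rational(-6158133, 2390557)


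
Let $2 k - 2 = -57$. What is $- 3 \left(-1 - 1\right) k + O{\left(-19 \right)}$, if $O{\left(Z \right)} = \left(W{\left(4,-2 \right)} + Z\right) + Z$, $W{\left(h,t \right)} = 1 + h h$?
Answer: $-186$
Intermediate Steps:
$k = - \frac{55}{2}$ ($k = 1 + \frac{1}{2} \left(-57\right) = 1 - \frac{57}{2} = - \frac{55}{2} \approx -27.5$)
$W{\left(h,t \right)} = 1 + h^{2}$
$O{\left(Z \right)} = 17 + 2 Z$ ($O{\left(Z \right)} = \left(\left(1 + 4^{2}\right) + Z\right) + Z = \left(\left(1 + 16\right) + Z\right) + Z = \left(17 + Z\right) + Z = 17 + 2 Z$)
$- 3 \left(-1 - 1\right) k + O{\left(-19 \right)} = - 3 \left(-1 - 1\right) \left(- \frac{55}{2}\right) + \left(17 + 2 \left(-19\right)\right) = \left(-3\right) \left(-2\right) \left(- \frac{55}{2}\right) + \left(17 - 38\right) = 6 \left(- \frac{55}{2}\right) - 21 = -165 - 21 = -186$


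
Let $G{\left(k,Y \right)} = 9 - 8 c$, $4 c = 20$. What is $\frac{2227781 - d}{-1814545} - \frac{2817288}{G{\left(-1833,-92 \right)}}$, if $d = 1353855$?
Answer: $\frac{5112068762254}{56250895} \approx 90880.0$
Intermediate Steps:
$c = 5$ ($c = \frac{1}{4} \cdot 20 = 5$)
$G{\left(k,Y \right)} = -31$ ($G{\left(k,Y \right)} = 9 - 40 = -31$)
$\frac{2227781 - d}{-1814545} - \frac{2817288}{G{\left(-1833,-92 \right)}} = \frac{2227781 - 1353855}{-1814545} - \frac{2817288}{-31} = \left(2227781 - 1353855\right) \left(- \frac{1}{1814545}\right) - - \frac{2817288}{31} = 873926 \left(- \frac{1}{1814545}\right) + \frac{2817288}{31} = - \frac{873926}{1814545} + \frac{2817288}{31} = \frac{5112068762254}{56250895}$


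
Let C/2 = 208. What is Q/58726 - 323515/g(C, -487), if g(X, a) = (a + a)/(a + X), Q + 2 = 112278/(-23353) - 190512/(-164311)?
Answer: -369712790458441986663/15677278017143578 ≈ -23583.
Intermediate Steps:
C = 416 (C = 2*208 = 416)
Q = -3096256184/548164969 (Q = -2 + (112278/(-23353) - 190512/(-164311)) = -2 + (112278*(-1/23353) - 190512*(-1/164311)) = -2 + (-112278/23353 + 27216/23473) = -2 - 1999926246/548164969 = -3096256184/548164969 ≈ -5.6484)
g(X, a) = 2*a/(X + a) (g(X, a) = (2*a)/(X + a) = 2*a/(X + a))
Q/58726 - 323515/g(C, -487) = -3096256184/548164969/58726 - 323515/(2*(-487)/(416 - 487)) = -3096256184/548164969*1/58726 - 323515/(2*(-487)/(-71)) = -1548128092/16095767984747 - 323515/(2*(-487)*(-1/71)) = -1548128092/16095767984747 - 323515/974/71 = -1548128092/16095767984747 - 323515*71/974 = -1548128092/16095767984747 - 22969565/974 = -369712790458441986663/15677278017143578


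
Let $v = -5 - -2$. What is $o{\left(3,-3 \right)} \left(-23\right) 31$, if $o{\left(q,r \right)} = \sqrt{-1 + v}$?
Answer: $- 1426 i \approx - 1426.0 i$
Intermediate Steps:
$v = -3$ ($v = -5 + 2 = -3$)
$o{\left(q,r \right)} = 2 i$ ($o{\left(q,r \right)} = \sqrt{-1 - 3} = \sqrt{-4} = 2 i$)
$o{\left(3,-3 \right)} \left(-23\right) 31 = 2 i \left(-23\right) 31 = - 46 i 31 = - 1426 i$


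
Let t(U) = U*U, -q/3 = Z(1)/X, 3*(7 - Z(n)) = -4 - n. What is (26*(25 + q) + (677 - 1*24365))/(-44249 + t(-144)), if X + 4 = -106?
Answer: 1266752/1293215 ≈ 0.97954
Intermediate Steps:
X = -110 (X = -4 - 106 = -110)
Z(n) = 25/3 + n/3 (Z(n) = 7 - (-4 - n)/3 = 7 + (4/3 + n/3) = 25/3 + n/3)
q = 13/55 (q = -3*(25/3 + (⅓)*1)/(-110) = -3*(25/3 + ⅓)*(-1)/110 = -26*(-1)/110 = -3*(-13/165) = 13/55 ≈ 0.23636)
t(U) = U²
(26*(25 + q) + (677 - 1*24365))/(-44249 + t(-144)) = (26*(25 + 13/55) + (677 - 1*24365))/(-44249 + (-144)²) = (26*(1388/55) + (677 - 24365))/(-44249 + 20736) = (36088/55 - 23688)/(-23513) = -1266752/55*(-1/23513) = 1266752/1293215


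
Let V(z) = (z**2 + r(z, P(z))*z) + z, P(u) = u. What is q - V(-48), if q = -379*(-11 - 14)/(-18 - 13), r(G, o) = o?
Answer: -150835/31 ≈ -4865.6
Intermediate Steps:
V(z) = z + 2*z**2 (V(z) = (z**2 + z*z) + z = (z**2 + z**2) + z = 2*z**2 + z = z + 2*z**2)
q = -9475/31 (q = -(-9475)/(-31) = -(-9475)*(-1)/31 = -379*25/31 = -9475/31 ≈ -305.65)
q - V(-48) = -9475/31 - (-48)*(1 + 2*(-48)) = -9475/31 - (-48)*(1 - 96) = -9475/31 - (-48)*(-95) = -9475/31 - 1*4560 = -9475/31 - 4560 = -150835/31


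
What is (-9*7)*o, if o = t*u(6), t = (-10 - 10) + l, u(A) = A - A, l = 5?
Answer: 0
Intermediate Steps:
u(A) = 0
t = -15 (t = (-10 - 10) + 5 = -20 + 5 = -15)
o = 0 (o = -15*0 = 0)
(-9*7)*o = -9*7*0 = -63*0 = 0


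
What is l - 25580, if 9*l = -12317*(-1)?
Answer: -217903/9 ≈ -24211.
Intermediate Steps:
l = 12317/9 (l = (-12317*(-1))/9 = (⅑)*12317 = 12317/9 ≈ 1368.6)
l - 25580 = 12317/9 - 25580 = -217903/9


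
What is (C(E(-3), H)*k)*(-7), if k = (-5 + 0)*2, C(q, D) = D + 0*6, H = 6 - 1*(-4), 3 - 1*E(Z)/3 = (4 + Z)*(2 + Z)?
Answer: 700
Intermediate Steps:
E(Z) = 9 - 3*(2 + Z)*(4 + Z) (E(Z) = 9 - 3*(4 + Z)*(2 + Z) = 9 - 3*(2 + Z)*(4 + Z))
H = 10 (H = 6 + 4 = 10)
C(q, D) = D (C(q, D) = D + 0 = D)
k = -10 (k = -5*2 = -10)
(C(E(-3), H)*k)*(-7) = (10*(-10))*(-7) = -100*(-7) = 700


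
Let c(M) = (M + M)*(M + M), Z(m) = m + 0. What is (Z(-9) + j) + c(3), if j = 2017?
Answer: 2044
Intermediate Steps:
Z(m) = m
c(M) = 4*M² (c(M) = (2*M)*(2*M) = 4*M²)
(Z(-9) + j) + c(3) = (-9 + 2017) + 4*3² = 2008 + 4*9 = 2008 + 36 = 2044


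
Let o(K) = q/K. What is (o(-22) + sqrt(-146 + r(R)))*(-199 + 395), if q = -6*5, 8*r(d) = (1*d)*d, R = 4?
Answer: 2940/11 + 2352*I ≈ 267.27 + 2352.0*I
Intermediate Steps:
r(d) = d**2/8 (r(d) = ((1*d)*d)/8 = (d*d)/8 = d**2/8)
q = -30
o(K) = -30/K
(o(-22) + sqrt(-146 + r(R)))*(-199 + 395) = (-30/(-22) + sqrt(-146 + (1/8)*4**2))*(-199 + 395) = (-30*(-1/22) + sqrt(-146 + (1/8)*16))*196 = (15/11 + sqrt(-146 + 2))*196 = (15/11 + sqrt(-144))*196 = (15/11 + 12*I)*196 = 2940/11 + 2352*I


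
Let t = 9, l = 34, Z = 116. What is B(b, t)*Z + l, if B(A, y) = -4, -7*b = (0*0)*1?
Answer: -430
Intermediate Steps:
b = 0 (b = -0*0/7 = -0 = -⅐*0 = 0)
B(b, t)*Z + l = -4*116 + 34 = -464 + 34 = -430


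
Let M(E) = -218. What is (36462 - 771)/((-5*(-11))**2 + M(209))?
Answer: 35691/2807 ≈ 12.715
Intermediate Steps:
(36462 - 771)/((-5*(-11))**2 + M(209)) = (36462 - 771)/((-5*(-11))**2 - 218) = 35691/(55**2 - 218) = 35691/(3025 - 218) = 35691/2807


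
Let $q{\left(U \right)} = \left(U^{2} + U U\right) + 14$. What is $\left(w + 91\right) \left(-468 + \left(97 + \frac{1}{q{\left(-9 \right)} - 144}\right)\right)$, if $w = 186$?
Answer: $- \frac{3288267}{32} \approx -1.0276 \cdot 10^{5}$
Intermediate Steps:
$q{\left(U \right)} = 14 + 2 U^{2}$ ($q{\left(U \right)} = \left(U^{2} + U^{2}\right) + 14 = 2 U^{2} + 14 = 14 + 2 U^{2}$)
$\left(w + 91\right) \left(-468 + \left(97 + \frac{1}{q{\left(-9 \right)} - 144}\right)\right) = \left(186 + 91\right) \left(-468 + \left(97 + \frac{1}{\left(14 + 2 \left(-9\right)^{2}\right) - 144}\right)\right) = 277 \left(-468 + \left(97 + \frac{1}{\left(14 + 2 \cdot 81\right) - 144}\right)\right) = 277 \left(-468 + \left(97 + \frac{1}{\left(14 + 162\right) - 144}\right)\right) = 277 \left(-468 + \left(97 + \frac{1}{176 - 144}\right)\right) = 277 \left(-468 + \left(97 + \frac{1}{32}\right)\right) = 277 \left(-468 + \frac{3105}{32}\right) = 277 \left(- \frac{11871}{32}\right) = - \frac{3288267}{32}$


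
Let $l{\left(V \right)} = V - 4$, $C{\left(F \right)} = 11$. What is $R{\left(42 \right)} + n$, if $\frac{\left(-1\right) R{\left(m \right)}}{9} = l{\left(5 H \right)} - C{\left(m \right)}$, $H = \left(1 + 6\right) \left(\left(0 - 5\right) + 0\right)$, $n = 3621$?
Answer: $5331$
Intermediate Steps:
$H = -35$ ($H = 7 \left(\left(0 - 5\right) + 0\right) = 7 \left(-5 + 0\right) = 7 \left(-5\right) = -35$)
$l{\left(V \right)} = -4 + V$ ($l{\left(V \right)} = V - 4 = -4 + V$)
$R{\left(m \right)} = 1710$ ($R{\left(m \right)} = - 9 \left(\left(-4 + 5 \left(-35\right)\right) - 11\right) = - 9 \left(\left(-4 - 175\right) - 11\right) = - 9 \left(-179 - 11\right) = \left(-9\right) \left(-190\right) = 1710$)
$R{\left(42 \right)} + n = 1710 + 3621 = 5331$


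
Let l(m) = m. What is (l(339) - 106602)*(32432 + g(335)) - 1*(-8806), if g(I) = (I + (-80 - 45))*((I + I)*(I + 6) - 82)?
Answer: -5099977062050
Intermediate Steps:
g(I) = (-125 + I)*(-82 + 2*I*(6 + I)) (g(I) = (I - 125)*((2*I)*(6 + I) - 82) = (-125 + I)*(2*I*(6 + I) - 82) = (-125 + I)*(-82 + 2*I*(6 + I)))
(l(339) - 106602)*(32432 + g(335)) - 1*(-8806) = (339 - 106602)*(32432 + (10250 - 1582*335 - 238*335**2 + 2*335**3)) - 1*(-8806) = -106263*(32432 + (10250 - 529970 - 238*112225 + 2*37595375)) + 8806 = -106263*(32432 + (10250 - 529970 - 26709550 + 75190750)) + 8806 = -106263*(32432 + 47961480) + 8806 = -106263*47993912 + 8806 = -5099977070856 + 8806 = -5099977062050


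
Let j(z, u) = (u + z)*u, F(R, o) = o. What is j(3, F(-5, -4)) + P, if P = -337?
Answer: -333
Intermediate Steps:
j(z, u) = u*(u + z)
j(3, F(-5, -4)) + P = -4*(-4 + 3) - 337 = -4*(-1) - 337 = 4 - 337 = -333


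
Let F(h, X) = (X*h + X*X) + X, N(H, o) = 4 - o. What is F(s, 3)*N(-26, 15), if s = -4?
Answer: 0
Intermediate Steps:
F(h, X) = X + X² + X*h (F(h, X) = (X*h + X²) + X = (X² + X*h) + X = X + X² + X*h)
F(s, 3)*N(-26, 15) = (3*(1 + 3 - 4))*(4 - 1*15) = (3*0)*(4 - 15) = 0*(-11) = 0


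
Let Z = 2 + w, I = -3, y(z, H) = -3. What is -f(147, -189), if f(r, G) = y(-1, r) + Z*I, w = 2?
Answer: 15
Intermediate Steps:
Z = 4 (Z = 2 + 2 = 4)
f(r, G) = -15 (f(r, G) = -3 + 4*(-3) = -3 - 12 = -15)
-f(147, -189) = -1*(-15) = 15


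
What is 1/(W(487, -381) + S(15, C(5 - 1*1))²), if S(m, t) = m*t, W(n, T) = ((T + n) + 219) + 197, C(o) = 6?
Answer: 1/8622 ≈ 0.00011598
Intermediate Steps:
W(n, T) = 416 + T + n (W(n, T) = (219 + T + n) + 197 = 416 + T + n)
1/(W(487, -381) + S(15, C(5 - 1*1))²) = 1/((416 - 381 + 487) + (15*6)²) = 1/(522 + 90²) = 1/(522 + 8100) = 1/8622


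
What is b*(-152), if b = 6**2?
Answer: -5472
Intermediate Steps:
b = 36
b*(-152) = 36*(-152) = -5472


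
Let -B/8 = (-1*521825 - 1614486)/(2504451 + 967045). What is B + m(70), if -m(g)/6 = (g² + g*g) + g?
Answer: -25695612829/433937 ≈ -59215.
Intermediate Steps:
m(g) = -12*g² - 6*g (m(g) = -6*((g² + g*g) + g) = -6*((g² + g²) + g) = -6*(2*g² + g) = -6*(g + 2*g²) = -12*g² - 6*g)
B = 2136311/433937 (B = -8*(-1*521825 - 1614486)/(2504451 + 967045) = -8*(-521825 - 1614486)/3471496 = -(-17090488)/3471496 = -8*(-2136311/3471496) = 2136311/433937 ≈ 4.9231)
B + m(70) = 2136311/433937 - 6*70*(1 + 2*70) = 2136311/433937 - 6*70*(1 + 140) = 2136311/433937 - 6*70*141 = 2136311/433937 - 59220 = -25695612829/433937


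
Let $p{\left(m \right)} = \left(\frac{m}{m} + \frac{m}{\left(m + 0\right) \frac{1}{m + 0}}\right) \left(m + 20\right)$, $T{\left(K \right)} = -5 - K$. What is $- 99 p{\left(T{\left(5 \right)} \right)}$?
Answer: $8910$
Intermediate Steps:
$p{\left(m \right)} = \left(1 + m\right) \left(20 + m\right)$ ($p{\left(m \right)} = \left(1 + \frac{m}{m \frac{1}{m}}\right) \left(20 + m\right) = \left(1 + \frac{m}{1}\right) \left(20 + m\right) = \left(1 + m 1\right) \left(20 + m\right) = \left(1 + m\right) \left(20 + m\right)$)
$- 99 p{\left(T{\left(5 \right)} \right)} = - 99 \left(20 + \left(-5 - 5\right)^{2} + 21 \left(-5 - 5\right)\right) = - 99 \left(20 + \left(-10\right)^{2} + 21 \left(-10\right)\right) = - 99 \left(20 + 100 - 210\right) = \left(-99\right) \left(-90\right) = 8910$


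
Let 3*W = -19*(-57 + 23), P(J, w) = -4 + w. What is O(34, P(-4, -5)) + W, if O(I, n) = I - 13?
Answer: 709/3 ≈ 236.33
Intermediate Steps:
O(I, n) = -13 + I
W = 646/3 (W = (-19*(-57 + 23))/3 = (-19*(-34))/3 = (⅓)*646 = 646/3 ≈ 215.33)
O(34, P(-4, -5)) + W = (-13 + 34) + 646/3 = 21 + 646/3 = 709/3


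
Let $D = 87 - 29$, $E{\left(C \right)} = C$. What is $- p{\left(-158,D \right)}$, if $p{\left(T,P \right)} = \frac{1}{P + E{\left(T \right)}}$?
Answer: $\frac{1}{100} \approx 0.01$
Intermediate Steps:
$D = 58$ ($D = 87 - 29 = 58$)
$p{\left(T,P \right)} = \frac{1}{P + T}$
$- p{\left(-158,D \right)} = - \frac{1}{58 - 158} = - \frac{1}{-100} = \left(-1\right) \left(- \frac{1}{100}\right) = \frac{1}{100}$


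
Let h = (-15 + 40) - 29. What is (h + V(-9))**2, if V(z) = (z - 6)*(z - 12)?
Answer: 96721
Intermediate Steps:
h = -4 (h = 25 - 29 = -4)
V(z) = (-12 + z)*(-6 + z) (V(z) = (-6 + z)*(-12 + z) = (-12 + z)*(-6 + z))
(h + V(-9))**2 = (-4 + (72 + (-9)**2 - 18*(-9)))**2 = (-4 + (72 + 81 + 162))**2 = (-4 + 315)**2 = 311**2 = 96721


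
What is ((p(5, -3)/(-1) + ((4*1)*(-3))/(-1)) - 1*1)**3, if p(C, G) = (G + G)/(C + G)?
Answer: 2744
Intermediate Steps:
p(C, G) = 2*G/(C + G) (p(C, G) = (2*G)/(C + G) = 2*G/(C + G))
((p(5, -3)/(-1) + ((4*1)*(-3))/(-1)) - 1*1)**3 = (((2*(-3)/(5 - 3))/(-1) + ((4*1)*(-3))/(-1)) - 1*1)**3 = (((2*(-3)/2)*(-1) + (4*(-3))*(-1)) - 1)**3 = (((2*(-3)*(1/2))*(-1) - 12*(-1)) - 1)**3 = ((-3*(-1) + 12) - 1)**3 = ((3 + 12) - 1)**3 = (15 - 1)**3 = 14**3 = 2744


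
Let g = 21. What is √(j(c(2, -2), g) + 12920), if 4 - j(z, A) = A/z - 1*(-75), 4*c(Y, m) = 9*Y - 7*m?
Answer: 3*√22838/4 ≈ 113.34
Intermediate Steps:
c(Y, m) = -7*m/4 + 9*Y/4 (c(Y, m) = (9*Y - 7*m)/4 = (-7*m + 9*Y)/4 = -7*m/4 + 9*Y/4)
j(z, A) = -71 - A/z (j(z, A) = 4 - (A/z - 1*(-75)) = 4 - (A/z + 75) = 4 - (75 + A/z) = 4 + (-75 - A/z) = -71 - A/z)
√(j(c(2, -2), g) + 12920) = √((-71 - 1*21/(-7/4*(-2) + (9/4)*2)) + 12920) = √((-71 - 1*21/(7/2 + 9/2)) + 12920) = √((-71 - 1*21/8) + 12920) = √((-71 - 1*21*⅛) + 12920) = √((-71 - 21/8) + 12920) = √(-589/8 + 12920) = √(102771/8) = 3*√22838/4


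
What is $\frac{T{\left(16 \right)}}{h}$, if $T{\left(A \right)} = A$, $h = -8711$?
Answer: $- \frac{16}{8711} \approx -0.0018368$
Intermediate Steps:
$\frac{T{\left(16 \right)}}{h} = \frac{16}{-8711} = 16 \left(- \frac{1}{8711}\right) = - \frac{16}{8711}$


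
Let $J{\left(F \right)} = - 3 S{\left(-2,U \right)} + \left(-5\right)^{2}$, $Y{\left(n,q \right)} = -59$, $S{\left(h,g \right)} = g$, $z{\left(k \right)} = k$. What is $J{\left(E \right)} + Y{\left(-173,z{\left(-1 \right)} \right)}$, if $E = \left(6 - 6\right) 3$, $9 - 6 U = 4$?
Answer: $- \frac{73}{2} \approx -36.5$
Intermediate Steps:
$U = \frac{5}{6}$ ($U = \frac{3}{2} - \frac{2}{3} = \frac{5}{6} \approx 0.83333$)
$E = 0$ ($E = 0 \cdot 3 = 0$)
$J{\left(F \right)} = \frac{45}{2}$ ($J{\left(F \right)} = \left(-3\right) \frac{5}{6} + \left(-5\right)^{2} = - \frac{5}{2} + 25 = \frac{45}{2}$)
$J{\left(E \right)} + Y{\left(-173,z{\left(-1 \right)} \right)} = \frac{45}{2} - 59 = - \frac{73}{2}$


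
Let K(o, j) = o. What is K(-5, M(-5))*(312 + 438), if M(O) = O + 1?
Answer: -3750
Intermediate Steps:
M(O) = 1 + O
K(-5, M(-5))*(312 + 438) = -5*(312 + 438) = -5*750 = -3750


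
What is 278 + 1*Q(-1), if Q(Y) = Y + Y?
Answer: 276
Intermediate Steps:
Q(Y) = 2*Y
278 + 1*Q(-1) = 278 + 1*(2*(-1)) = 278 + 1*(-2) = 278 - 2 = 276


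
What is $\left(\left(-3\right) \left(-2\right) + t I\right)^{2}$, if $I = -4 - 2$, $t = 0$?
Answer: $36$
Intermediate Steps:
$I = -6$ ($I = -4 - 2 = -6$)
$\left(\left(-3\right) \left(-2\right) + t I\right)^{2} = \left(\left(-3\right) \left(-2\right) + 0 \left(-6\right)\right)^{2} = \left(6 + 0\right)^{2} = 6^{2} = 36$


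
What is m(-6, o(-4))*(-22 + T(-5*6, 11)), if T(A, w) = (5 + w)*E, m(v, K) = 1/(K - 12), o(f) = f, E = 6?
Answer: -37/8 ≈ -4.6250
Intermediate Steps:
m(v, K) = 1/(-12 + K)
T(A, w) = 30 + 6*w (T(A, w) = (5 + w)*6 = 30 + 6*w)
m(-6, o(-4))*(-22 + T(-5*6, 11)) = (-22 + (30 + 6*11))/(-12 - 4) = (-22 + (30 + 66))/(-16) = -(-22 + 96)/16 = -1/16*74 = -37/8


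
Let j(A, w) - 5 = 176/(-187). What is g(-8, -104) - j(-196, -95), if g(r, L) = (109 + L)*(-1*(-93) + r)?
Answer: 7156/17 ≈ 420.94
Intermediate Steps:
j(A, w) = 69/17 (j(A, w) = 5 + 176/(-187) = 5 + 176*(-1/187) = 5 - 16/17 = 69/17)
g(r, L) = (93 + r)*(109 + L) (g(r, L) = (109 + L)*(93 + r) = (93 + r)*(109 + L))
g(-8, -104) - j(-196, -95) = (10137 + 93*(-104) + 109*(-8) - 104*(-8)) - 1*69/17 = (10137 - 9672 - 872 + 832) - 69/17 = 425 - 69/17 = 7156/17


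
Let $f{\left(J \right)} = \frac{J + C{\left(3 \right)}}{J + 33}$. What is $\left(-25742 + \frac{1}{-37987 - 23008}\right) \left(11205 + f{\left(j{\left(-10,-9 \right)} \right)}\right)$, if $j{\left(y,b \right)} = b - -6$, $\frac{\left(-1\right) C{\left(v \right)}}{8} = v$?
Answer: $- \frac{175919304056931}{609950} \approx -2.8842 \cdot 10^{8}$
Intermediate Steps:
$C{\left(v \right)} = - 8 v$
$j{\left(y,b \right)} = 6 + b$ ($j{\left(y,b \right)} = b + 6 = 6 + b$)
$f{\left(J \right)} = \frac{-24 + J}{33 + J}$ ($f{\left(J \right)} = \frac{J - 24}{J + 33} = \frac{J - 24}{33 + J} = \frac{-24 + J}{33 + J}$)
$\left(-25742 + \frac{1}{-37987 - 23008}\right) \left(11205 + f{\left(j{\left(-10,-9 \right)} \right)}\right) = \left(-25742 + \frac{1}{-37987 - 23008}\right) \left(11205 + \frac{-24 + \left(6 - 9\right)}{33 + \left(6 - 9\right)}\right) = \left(-25742 + \frac{1}{-60995}\right) \left(11205 + \frac{-24 - 3}{33 - 3}\right) = \left(-25742 - \frac{1}{60995}\right) \left(11205 + \frac{1}{30} \left(-27\right)\right) = - \frac{1570133291 \left(11205 + \frac{1}{30} \left(-27\right)\right)}{60995} = - \frac{1570133291 \left(11205 - \frac{9}{10}\right)}{60995} = \left(- \frac{1570133291}{60995}\right) \frac{112041}{10} = - \frac{175919304056931}{609950}$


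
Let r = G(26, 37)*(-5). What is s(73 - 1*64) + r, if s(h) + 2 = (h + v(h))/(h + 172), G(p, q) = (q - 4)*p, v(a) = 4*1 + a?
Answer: -776830/181 ≈ -4291.9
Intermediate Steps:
v(a) = 4 + a
G(p, q) = p*(-4 + q) (G(p, q) = (-4 + q)*p = p*(-4 + q))
r = -4290 (r = (26*(-4 + 37))*(-5) = (26*33)*(-5) = 858*(-5) = -4290)
s(h) = -2 + (4 + 2*h)/(172 + h) (s(h) = -2 + (h + (4 + h))/(h + 172) = -2 + (4 + 2*h)/(172 + h))
s(73 - 1*64) + r = -340/(172 + (73 - 1*64)) - 4290 = -340/(172 + (73 - 64)) - 4290 = -340/(172 + 9) - 4290 = -340/181 - 4290 = -776830/181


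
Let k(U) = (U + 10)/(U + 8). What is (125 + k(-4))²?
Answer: 64009/4 ≈ 16002.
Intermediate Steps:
k(U) = (10 + U)/(8 + U)
(125 + k(-4))² = (125 + (10 - 4)/(8 - 4))² = (125 + 6/4)² = (125 + (¼)*6)² = (125 + 3/2)² = (253/2)² = 64009/4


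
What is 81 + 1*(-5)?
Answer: 76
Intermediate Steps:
81 + 1*(-5) = 81 - 5 = 76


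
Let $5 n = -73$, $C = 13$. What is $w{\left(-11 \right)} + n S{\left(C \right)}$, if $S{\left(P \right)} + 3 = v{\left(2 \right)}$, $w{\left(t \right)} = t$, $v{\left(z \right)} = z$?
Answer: $\frac{18}{5} \approx 3.6$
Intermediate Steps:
$n = - \frac{73}{5}$ ($n = \frac{1}{5} \left(-73\right) = - \frac{73}{5} \approx -14.6$)
$S{\left(P \right)} = -1$ ($S{\left(P \right)} = -3 + 2 = -1$)
$w{\left(-11 \right)} + n S{\left(C \right)} = -11 - - \frac{73}{5} = -11 + \frac{73}{5} = \frac{18}{5}$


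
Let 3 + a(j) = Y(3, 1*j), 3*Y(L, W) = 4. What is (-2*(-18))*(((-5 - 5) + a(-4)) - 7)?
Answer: -672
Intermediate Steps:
Y(L, W) = 4/3 (Y(L, W) = (⅓)*4 = 4/3)
a(j) = -5/3 (a(j) = -3 + 4/3 = -5/3)
(-2*(-18))*(((-5 - 5) + a(-4)) - 7) = (-2*(-18))*(((-5 - 5) - 5/3) - 7) = 36*((-10 - 5/3) - 7) = 36*(-35/3 - 7) = 36*(-56/3) = -672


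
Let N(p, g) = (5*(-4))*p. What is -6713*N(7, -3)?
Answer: 939820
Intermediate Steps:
N(p, g) = -20*p
-6713*N(7, -3) = -(-134260)*7 = -6713*(-140) = 939820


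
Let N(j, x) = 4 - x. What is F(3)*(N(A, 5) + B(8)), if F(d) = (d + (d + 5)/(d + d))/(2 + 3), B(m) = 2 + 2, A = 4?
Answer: 13/5 ≈ 2.6000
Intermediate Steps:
B(m) = 4
F(d) = d/5 + (5 + d)/(10*d) (F(d) = (d + (5 + d)/((2*d)))/5 = (d + (5 + d)*(1/(2*d)))*(1/5) = (d + (5 + d)/(2*d))*(1/5) = d/5 + (5 + d)/(10*d))
F(3)*(N(A, 5) + B(8)) = ((1/10)*(5 + 3*(1 + 2*3))/3)*((4 - 1*5) + 4) = ((1/10)*(1/3)*(5 + 3*(1 + 6)))*((4 - 5) + 4) = ((1/10)*(1/3)*(5 + 3*7))*(-1 + 4) = ((1/10)*(1/3)*(5 + 21))*3 = ((1/10)*(1/3)*26)*3 = (13/15)*3 = 13/5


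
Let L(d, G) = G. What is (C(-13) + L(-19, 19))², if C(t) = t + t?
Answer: 49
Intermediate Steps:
C(t) = 2*t
(C(-13) + L(-19, 19))² = (2*(-13) + 19)² = (-26 + 19)² = (-7)² = 49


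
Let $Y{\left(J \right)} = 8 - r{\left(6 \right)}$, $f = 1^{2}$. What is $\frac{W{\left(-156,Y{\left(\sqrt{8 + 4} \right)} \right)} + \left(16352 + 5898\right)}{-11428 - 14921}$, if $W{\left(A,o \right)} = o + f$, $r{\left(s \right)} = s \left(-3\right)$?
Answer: $- \frac{22277}{26349} \approx -0.84546$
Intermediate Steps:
$f = 1$
$r{\left(s \right)} = - 3 s$
$Y{\left(J \right)} = 26$ ($Y{\left(J \right)} = 8 - \left(-3\right) 6 = 8 - -18 = 8 + 18 = 26$)
$W{\left(A,o \right)} = 1 + o$ ($W{\left(A,o \right)} = o + 1 = 1 + o$)
$\frac{W{\left(-156,Y{\left(\sqrt{8 + 4} \right)} \right)} + \left(16352 + 5898\right)}{-11428 - 14921} = \frac{\left(1 + 26\right) + \left(16352 + 5898\right)}{-11428 - 14921} = \frac{27 + 22250}{-26349} = 22277 \left(- \frac{1}{26349}\right) = - \frac{22277}{26349}$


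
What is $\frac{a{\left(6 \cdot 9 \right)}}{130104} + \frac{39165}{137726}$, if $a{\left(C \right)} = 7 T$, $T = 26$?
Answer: $\frac{98472871}{344590452} \approx 0.28577$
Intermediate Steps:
$a{\left(C \right)} = 182$ ($a{\left(C \right)} = 7 \cdot 26 = 182$)
$\frac{a{\left(6 \cdot 9 \right)}}{130104} + \frac{39165}{137726} = \frac{182}{130104} + \frac{39165}{137726} = 182 \cdot \frac{1}{130104} + 39165 \cdot \frac{1}{137726} = \frac{7}{5004} + \frac{39165}{137726} = \frac{98472871}{344590452}$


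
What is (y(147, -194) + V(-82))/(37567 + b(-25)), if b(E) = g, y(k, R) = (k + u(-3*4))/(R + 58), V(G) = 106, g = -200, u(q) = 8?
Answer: 14261/5081912 ≈ 0.0028062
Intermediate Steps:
y(k, R) = (8 + k)/(58 + R) (y(k, R) = (k + 8)/(R + 58) = (8 + k)/(58 + R))
b(E) = -200
(y(147, -194) + V(-82))/(37567 + b(-25)) = ((8 + 147)/(58 - 194) + 106)/(37567 - 200) = (155/(-136) + 106)/37367 = (-1/136*155 + 106)*(1/37367) = (-155/136 + 106)*(1/37367) = (14261/136)*(1/37367) = 14261/5081912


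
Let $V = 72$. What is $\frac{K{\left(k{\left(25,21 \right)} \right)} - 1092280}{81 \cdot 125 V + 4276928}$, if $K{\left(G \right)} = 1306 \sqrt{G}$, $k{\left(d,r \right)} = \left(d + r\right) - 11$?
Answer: $- \frac{136535}{625741} + \frac{653 \sqrt{35}}{2502964} \approx -0.21665$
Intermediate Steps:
$k{\left(d,r \right)} = -11 + d + r$
$\frac{K{\left(k{\left(25,21 \right)} \right)} - 1092280}{81 \cdot 125 V + 4276928} = \frac{1306 \sqrt{-11 + 25 + 21} - 1092280}{81 \cdot 125 \cdot 72 + 4276928} = \frac{1306 \sqrt{35} - 1092280}{10125 \cdot 72 + 4276928} = \frac{-1092280 + 1306 \sqrt{35}}{729000 + 4276928} = \frac{-1092280 + 1306 \sqrt{35}}{5005928} = \left(-1092280 + 1306 \sqrt{35}\right) \frac{1}{5005928} = - \frac{136535}{625741} + \frac{653 \sqrt{35}}{2502964}$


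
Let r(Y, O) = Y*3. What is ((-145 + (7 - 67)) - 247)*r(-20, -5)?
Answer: 27120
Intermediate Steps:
r(Y, O) = 3*Y
((-145 + (7 - 67)) - 247)*r(-20, -5) = ((-145 + (7 - 67)) - 247)*(3*(-20)) = ((-145 - 60) - 247)*(-60) = (-205 - 247)*(-60) = -452*(-60) = 27120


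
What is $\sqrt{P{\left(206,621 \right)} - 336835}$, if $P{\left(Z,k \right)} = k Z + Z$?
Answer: $i \sqrt{208703} \approx 456.84 i$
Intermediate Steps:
$P{\left(Z,k \right)} = Z + Z k$ ($P{\left(Z,k \right)} = Z k + Z = Z + Z k$)
$\sqrt{P{\left(206,621 \right)} - 336835} = \sqrt{206 \left(1 + 621\right) - 336835} = \sqrt{206 \cdot 622 - 336835} = \sqrt{128132 - 336835} = \sqrt{-208703} = i \sqrt{208703}$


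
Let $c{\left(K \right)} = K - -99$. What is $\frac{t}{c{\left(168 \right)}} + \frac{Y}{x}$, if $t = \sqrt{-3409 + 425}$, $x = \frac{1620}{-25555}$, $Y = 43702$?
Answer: $- \frac{111680461}{162} + \frac{2 i \sqrt{746}}{267} \approx -6.8939 \cdot 10^{5} + 0.20459 i$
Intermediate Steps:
$c{\left(K \right)} = 99 + K$ ($c{\left(K \right)} = K + 99 = 99 + K$)
$x = - \frac{324}{5111}$ ($x = 1620 \left(- \frac{1}{25555}\right) = - \frac{324}{5111} \approx -0.063393$)
$t = 2 i \sqrt{746}$ ($t = \sqrt{-2984} = 2 i \sqrt{746} \approx 54.626 i$)
$\frac{t}{c{\left(168 \right)}} + \frac{Y}{x} = \frac{2 i \sqrt{746}}{99 + 168} + \frac{43702}{- \frac{324}{5111}} = \frac{2 i \sqrt{746}}{267} + 43702 \left(- \frac{5111}{324}\right) = 2 i \sqrt{746} \cdot \frac{1}{267} - \frac{111680461}{162} = \frac{2 i \sqrt{746}}{267} - \frac{111680461}{162} = - \frac{111680461}{162} + \frac{2 i \sqrt{746}}{267}$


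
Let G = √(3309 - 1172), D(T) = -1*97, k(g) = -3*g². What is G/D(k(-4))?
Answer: -√2137/97 ≈ -0.47657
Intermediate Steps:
D(T) = -97
G = √2137 ≈ 46.228
G/D(k(-4)) = √2137/(-97) = √2137*(-1/97) = -√2137/97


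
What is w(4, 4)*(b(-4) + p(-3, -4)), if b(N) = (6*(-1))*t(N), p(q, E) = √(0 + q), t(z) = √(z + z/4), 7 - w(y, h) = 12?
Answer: 5*I*(-√3 + 6*√5) ≈ 58.422*I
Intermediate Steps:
w(y, h) = -5 (w(y, h) = 7 - 1*12 = 7 - 12 = -5)
t(z) = √5*√z/2 (t(z) = √(z + z*(¼)) = √(z + z/4) = √(5*z/4) = √5*√z/2)
p(q, E) = √q
b(N) = -3*√5*√N (b(N) = (6*(-1))*(√5*√N/2) = -3*√5*√N)
w(4, 4)*(b(-4) + p(-3, -4)) = -5*(-3*√5*√(-4) + √(-3)) = -5*(-3*√5*2*I + I*√3) = -5*(-6*I*√5 + I*√3) = -5*(I*√3 - 6*I*√5) = -5*I*√3 + 30*I*√5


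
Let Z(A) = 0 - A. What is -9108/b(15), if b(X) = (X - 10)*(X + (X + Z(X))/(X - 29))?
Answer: -3036/25 ≈ -121.44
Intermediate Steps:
Z(A) = -A
b(X) = X*(-10 + X) (b(X) = (X - 10)*(X + (X - X)/(X - 29)) = (-10 + X)*(X + 0/(-29 + X)) = (-10 + X)*(X + 0) = (-10 + X)*X = X*(-10 + X))
-9108/b(15) = -9108*1/(15*(-10 + 15)) = -9108/(15*5) = -9108/75 = -9108*1/75 = -3036/25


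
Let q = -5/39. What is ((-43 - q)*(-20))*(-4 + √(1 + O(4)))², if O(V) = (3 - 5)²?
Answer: 234080/13 - 267520*√5/39 ≈ 2667.9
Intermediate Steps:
O(V) = 4 (O(V) = (-2)² = 4)
q = -5/39 (q = -5*1/39 = -5/39 ≈ -0.12821)
((-43 - q)*(-20))*(-4 + √(1 + O(4)))² = ((-43 - 1*(-5/39))*(-20))*(-4 + √(1 + 4))² = ((-43 + 5/39)*(-20))*(-4 + √5)² = (-1672/39*(-20))*(-4 + √5)² = 33440*(-4 + √5)²/39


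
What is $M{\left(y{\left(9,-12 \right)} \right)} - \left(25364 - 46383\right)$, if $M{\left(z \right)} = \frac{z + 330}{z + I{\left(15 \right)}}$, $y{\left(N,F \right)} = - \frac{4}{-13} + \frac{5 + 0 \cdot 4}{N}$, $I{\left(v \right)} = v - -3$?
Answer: $\frac{46427644}{2207} \approx 21037.0$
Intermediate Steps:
$I{\left(v \right)} = 3 + v$ ($I{\left(v \right)} = v + 3 = 3 + v$)
$y{\left(N,F \right)} = \frac{4}{13} + \frac{5}{N}$ ($y{\left(N,F \right)} = \left(-4\right) \left(- \frac{1}{13}\right) + \frac{5 + 0}{N} = \frac{4}{13} + \frac{5}{N}$)
$M{\left(z \right)} = \frac{330 + z}{18 + z}$ ($M{\left(z \right)} = \frac{z + 330}{z + \left(3 + 15\right)} = \frac{330 + z}{z + 18} = \frac{330 + z}{18 + z}$)
$M{\left(y{\left(9,-12 \right)} \right)} - \left(25364 - 46383\right) = \frac{330 + \left(\frac{4}{13} + \frac{5}{9}\right)}{18 + \left(\frac{4}{13} + \frac{5}{9}\right)} - \left(25364 - 46383\right) = \frac{330 + \left(\frac{4}{13} + 5 \cdot \frac{1}{9}\right)}{18 + \left(\frac{4}{13} + 5 \cdot \frac{1}{9}\right)} - \left(25364 - 46383\right) = \frac{330 + \left(\frac{4}{13} + \frac{5}{9}\right)}{18 + \left(\frac{4}{13} + \frac{5}{9}\right)} - -21019 = \frac{330 + \frac{101}{117}}{18 + \frac{101}{117}} + 21019 = \frac{1}{\frac{2207}{117}} \cdot \frac{38711}{117} + 21019 = \frac{117}{2207} \cdot \frac{38711}{117} + 21019 = \frac{38711}{2207} + 21019 = \frac{46427644}{2207}$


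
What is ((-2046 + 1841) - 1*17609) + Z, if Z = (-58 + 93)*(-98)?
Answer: -21244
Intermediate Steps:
Z = -3430 (Z = 35*(-98) = -3430)
((-2046 + 1841) - 1*17609) + Z = ((-2046 + 1841) - 1*17609) - 3430 = (-205 - 17609) - 3430 = -17814 - 3430 = -21244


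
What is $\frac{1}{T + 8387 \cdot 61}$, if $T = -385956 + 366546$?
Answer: $\frac{1}{492197} \approx 2.0317 \cdot 10^{-6}$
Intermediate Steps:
$T = -19410$
$\frac{1}{T + 8387 \cdot 61} = \frac{1}{-19410 + 8387 \cdot 61} = \frac{1}{-19410 + 511607} = \frac{1}{492197}$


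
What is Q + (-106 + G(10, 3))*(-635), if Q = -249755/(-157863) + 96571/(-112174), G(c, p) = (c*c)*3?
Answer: -2181451044487183/17708124162 ≈ -1.2319e+5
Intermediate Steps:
G(c, p) = 3*c² (G(c, p) = c²*3 = 3*c²)
Q = 12771029597/17708124162 (Q = -249755*(-1/157863) + 96571*(-1/112174) = 249755/157863 - 96571/112174 = 12771029597/17708124162 ≈ 0.72120)
Q + (-106 + G(10, 3))*(-635) = 12771029597/17708124162 + (-106 + 3*10²)*(-635) = 12771029597/17708124162 + (-106 + 3*100)*(-635) = 12771029597/17708124162 + (-106 + 300)*(-635) = 12771029597/17708124162 + 194*(-635) = 12771029597/17708124162 - 123190 = -2181451044487183/17708124162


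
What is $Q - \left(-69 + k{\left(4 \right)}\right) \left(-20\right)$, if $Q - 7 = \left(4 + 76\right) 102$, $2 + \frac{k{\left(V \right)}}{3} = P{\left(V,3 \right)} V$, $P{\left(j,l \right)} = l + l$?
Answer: $8107$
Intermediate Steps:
$P{\left(j,l \right)} = 2 l$
$k{\left(V \right)} = -6 + 18 V$ ($k{\left(V \right)} = -6 + 3 \cdot 2 \cdot 3 V = -6 + 3 \cdot 6 V = -6 + 18 V$)
$Q = 8167$ ($Q = 7 + \left(4 + 76\right) 102 = 7 + 80 \cdot 102 = 7 + 8160 = 8167$)
$Q - \left(-69 + k{\left(4 \right)}\right) \left(-20\right) = 8167 - \left(-69 + \left(-6 + 18 \cdot 4\right)\right) \left(-20\right) = 8167 - \left(-69 + \left(-6 + 72\right)\right) \left(-20\right) = 8167 - \left(-69 + 66\right) \left(-20\right) = 8167 - \left(-3\right) \left(-20\right) = 8167 - 60 = 8107$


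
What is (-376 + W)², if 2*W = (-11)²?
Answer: 398161/4 ≈ 99540.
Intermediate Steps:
W = 121/2 (W = (½)*(-11)² = (½)*121 = 121/2 ≈ 60.500)
(-376 + W)² = (-376 + 121/2)² = (-631/2)² = 398161/4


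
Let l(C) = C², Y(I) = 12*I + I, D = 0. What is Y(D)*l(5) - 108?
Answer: -108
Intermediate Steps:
Y(I) = 13*I
Y(D)*l(5) - 108 = (13*0)*5² - 108 = 0*25 - 108 = 0 - 108 = -108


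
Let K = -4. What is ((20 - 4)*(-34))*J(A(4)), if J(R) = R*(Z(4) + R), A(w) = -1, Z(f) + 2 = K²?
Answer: 7072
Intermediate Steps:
Z(f) = 14 (Z(f) = -2 + (-4)² = -2 + 16 = 14)
J(R) = R*(14 + R)
((20 - 4)*(-34))*J(A(4)) = ((20 - 4)*(-34))*(-(14 - 1)) = (16*(-34))*(-1*13) = -544*(-13) = 7072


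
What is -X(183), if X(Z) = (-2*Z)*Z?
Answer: 66978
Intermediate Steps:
X(Z) = -2*Z²
-X(183) = -(-2)*183² = -(-2)*33489 = -1*(-66978) = 66978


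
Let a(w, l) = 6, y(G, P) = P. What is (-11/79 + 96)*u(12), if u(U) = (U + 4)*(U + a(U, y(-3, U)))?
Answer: 2181024/79 ≈ 27608.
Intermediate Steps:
u(U) = (4 + U)*(6 + U) (u(U) = (U + 4)*(U + 6) = (4 + U)*(6 + U))
(-11/79 + 96)*u(12) = (-11/79 + 96)*(24 + 12² + 10*12) = (-11*1/79 + 96)*(24 + 144 + 120) = (-11/79 + 96)*288 = (7573/79)*288 = 2181024/79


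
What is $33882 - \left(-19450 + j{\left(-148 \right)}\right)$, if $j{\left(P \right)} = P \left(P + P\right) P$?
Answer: $6536916$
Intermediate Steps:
$j{\left(P \right)} = 2 P^{3}$ ($j{\left(P \right)} = P 2 P P = 2 P^{2} P = 2 P^{3}$)
$33882 - \left(-19450 + j{\left(-148 \right)}\right) = 33882 - \left(-19450 + 2 \left(-148\right)^{3}\right) = 33882 - \left(-19450 + 2 \left(-3241792\right)\right) = 33882 - \left(-19450 - 6483584\right) = 33882 - -6503034 = 33882 + 6503034 = 6536916$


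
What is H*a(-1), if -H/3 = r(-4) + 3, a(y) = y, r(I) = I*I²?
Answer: -183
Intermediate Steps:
r(I) = I³
H = 183 (H = -3*((-4)³ + 3) = -3*(-64 + 3) = -3*(-61) = 183)
H*a(-1) = 183*(-1) = -183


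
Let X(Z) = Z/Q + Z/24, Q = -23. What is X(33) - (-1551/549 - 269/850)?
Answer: 44102759/14310600 ≈ 3.0818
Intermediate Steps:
X(Z) = -Z/552 (X(Z) = Z/(-23) + Z/24 = Z*(-1/23) + Z*(1/24) = -Z/23 + Z/24 = -Z/552)
X(33) - (-1551/549 - 269/850) = -1/552*33 - (-1551/549 - 269/850) = -11/184 - (-1551*1/549 - 269*1/850) = -11/184 - (-517/183 - 269/850) = -11/184 - 1*(-488677/155550) = -11/184 + 488677/155550 = 44102759/14310600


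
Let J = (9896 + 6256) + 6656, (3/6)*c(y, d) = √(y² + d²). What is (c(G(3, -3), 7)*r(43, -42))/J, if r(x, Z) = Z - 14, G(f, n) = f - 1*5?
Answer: -14*√53/2851 ≈ -0.035749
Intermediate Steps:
G(f, n) = -5 + f (G(f, n) = f - 5 = -5 + f)
r(x, Z) = -14 + Z
c(y, d) = 2*√(d² + y²) (c(y, d) = 2*√(y² + d²) = 2*√(d² + y²))
J = 22808 (J = 16152 + 6656 = 22808)
(c(G(3, -3), 7)*r(43, -42))/J = ((2*√(7² + (-5 + 3)²))*(-14 - 42))/22808 = ((2*√(49 + (-2)²))*(-56))*(1/22808) = ((2*√(49 + 4))*(-56))*(1/22808) = ((2*√53)*(-56))*(1/22808) = -112*√53*(1/22808) = -14*√53/2851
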